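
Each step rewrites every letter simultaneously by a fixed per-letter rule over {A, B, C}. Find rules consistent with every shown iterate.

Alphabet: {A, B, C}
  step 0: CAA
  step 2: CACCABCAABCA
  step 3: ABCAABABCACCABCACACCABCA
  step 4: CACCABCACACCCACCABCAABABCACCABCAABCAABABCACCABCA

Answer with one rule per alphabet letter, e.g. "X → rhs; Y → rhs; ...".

  step 3 ⇒ step 4: ABCAABABCACCABCACACCABCA ⇒ CA·CC·AB·CA·CA·CC·CA·CC·AB·CA·AB·AB·CA·CC·AB·CA·AB·CA·AB·AB·CA·CC·AB·CA
    A ↦ CA
    B ↦ CC
    C ↦ AB

A->CA, B->CC, C->AB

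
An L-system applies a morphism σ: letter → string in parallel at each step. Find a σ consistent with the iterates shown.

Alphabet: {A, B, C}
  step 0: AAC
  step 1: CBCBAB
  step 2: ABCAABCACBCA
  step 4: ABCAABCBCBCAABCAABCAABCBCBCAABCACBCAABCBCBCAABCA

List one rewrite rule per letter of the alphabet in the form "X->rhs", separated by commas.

A->CB, B->CA, C->AB

  step 1 ⇒ step 2: CBCBAB ⇒ AB·CA·AB·CA·CB·CA
    A ↦ CB
    B ↦ CA
    C ↦ AB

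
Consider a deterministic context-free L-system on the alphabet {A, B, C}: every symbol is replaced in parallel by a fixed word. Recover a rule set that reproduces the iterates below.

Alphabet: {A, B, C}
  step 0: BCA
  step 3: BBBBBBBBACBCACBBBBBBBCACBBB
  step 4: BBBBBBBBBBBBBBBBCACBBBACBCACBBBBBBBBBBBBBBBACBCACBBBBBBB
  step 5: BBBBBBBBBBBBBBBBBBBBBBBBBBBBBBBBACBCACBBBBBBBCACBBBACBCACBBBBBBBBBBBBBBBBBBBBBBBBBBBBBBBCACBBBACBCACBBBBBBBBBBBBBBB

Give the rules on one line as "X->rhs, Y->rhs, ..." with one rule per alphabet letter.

A->C, B->BB, C->ACB

  step 4 ⇒ step 5: BBBBBBBBBBBBBBBBCACBBBACBCACBBBBBBBBBBBBBBBACBCACBBBBBBB ⇒ BB·BB·BB·BB·BB·BB·BB·BB·BB·BB·BB·BB·BB·BB·BB·BB·ACB·C·ACB·BB·BB·BB·C·ACB·BB·ACB·C·ACB·BB·BB·BB·BB·BB·BB·BB·BB·BB·BB·BB·BB·BB·BB·BB·C·ACB·BB·ACB·C·ACB·BB·BB·BB·BB·BB·BB·BB
    A ↦ C
    B ↦ BB
    C ↦ ACB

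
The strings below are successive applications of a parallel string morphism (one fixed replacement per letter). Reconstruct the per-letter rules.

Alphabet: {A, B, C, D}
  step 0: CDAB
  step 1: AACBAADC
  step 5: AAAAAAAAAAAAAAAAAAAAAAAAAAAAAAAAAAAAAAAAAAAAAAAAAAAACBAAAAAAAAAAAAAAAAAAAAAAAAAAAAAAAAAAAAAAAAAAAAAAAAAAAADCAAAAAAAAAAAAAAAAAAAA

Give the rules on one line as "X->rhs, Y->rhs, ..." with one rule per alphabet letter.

A->AA, B->DC, C->AA, D->CB

  step 0 ⇒ step 1: CDAB ⇒ AA·CB·AA·DC
    A ↦ AA
    B ↦ DC
    C ↦ AA
    D ↦ CB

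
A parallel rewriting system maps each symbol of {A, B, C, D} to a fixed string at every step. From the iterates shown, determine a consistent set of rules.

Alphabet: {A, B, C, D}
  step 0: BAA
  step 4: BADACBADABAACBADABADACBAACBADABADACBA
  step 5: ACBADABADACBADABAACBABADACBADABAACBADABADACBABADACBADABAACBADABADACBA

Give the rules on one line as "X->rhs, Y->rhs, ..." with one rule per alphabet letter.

A->BA, B->AC, C->D, D->DA

  step 4 ⇒ step 5: BADACBADABAACBADABADACBAACBADABADACBA ⇒ AC·BA·DA·BA·D·AC·BA·DA·BA·AC·BA·BA·D·AC·BA·DA·BA·AC·BA·DA·BA·D·AC·BA·BA·D·AC·BA·DA·BA·AC·BA·DA·BA·D·AC·BA
    A ↦ BA
    B ↦ AC
    C ↦ D
    D ↦ DA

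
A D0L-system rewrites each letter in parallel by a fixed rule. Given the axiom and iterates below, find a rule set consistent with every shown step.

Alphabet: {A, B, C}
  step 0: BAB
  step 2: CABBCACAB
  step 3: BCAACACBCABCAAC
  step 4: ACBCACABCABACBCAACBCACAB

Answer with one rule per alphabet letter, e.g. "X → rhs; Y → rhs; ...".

  step 3 ⇒ step 4: BCAACACBCABCAAC ⇒ AC·B·CA·CA·B·CA·B·AC·B·CA·AC·B·CA·CA·B
    A ↦ CA
    B ↦ AC
    C ↦ B

A->CA, B->AC, C->B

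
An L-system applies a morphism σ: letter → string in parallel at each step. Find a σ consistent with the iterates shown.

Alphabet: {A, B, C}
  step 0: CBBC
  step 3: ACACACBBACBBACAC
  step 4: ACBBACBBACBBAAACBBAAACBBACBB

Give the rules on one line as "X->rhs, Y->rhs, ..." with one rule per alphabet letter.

  step 3 ⇒ step 4: ACACACBBACBBACAC ⇒ AC·BB·AC·BB·AC·BB·A·A·AC·BB·A·A·AC·BB·AC·BB
    A ↦ AC
    B ↦ A
    C ↦ BB

A->AC, B->A, C->BB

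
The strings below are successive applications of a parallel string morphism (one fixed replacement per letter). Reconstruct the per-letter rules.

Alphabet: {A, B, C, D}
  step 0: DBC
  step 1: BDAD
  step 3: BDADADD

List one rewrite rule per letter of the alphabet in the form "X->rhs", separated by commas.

  step 0 ⇒ step 1: DBC ⇒ B·D·AD
    B ↦ D
    C ↦ AD
    D ↦ B
    A ↦ CC  (constrained at step 1)

A->CC, B->D, C->AD, D->B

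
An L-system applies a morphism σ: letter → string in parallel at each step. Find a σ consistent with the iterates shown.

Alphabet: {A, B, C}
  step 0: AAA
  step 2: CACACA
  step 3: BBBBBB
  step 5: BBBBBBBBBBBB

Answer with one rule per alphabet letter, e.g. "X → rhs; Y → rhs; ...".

A->B, B->CA, C->B

  step 2 ⇒ step 3: CACACA ⇒ B·B·B·B·B·B
    A ↦ B
    C ↦ B
    B ↦ CA  (constrained at step 3)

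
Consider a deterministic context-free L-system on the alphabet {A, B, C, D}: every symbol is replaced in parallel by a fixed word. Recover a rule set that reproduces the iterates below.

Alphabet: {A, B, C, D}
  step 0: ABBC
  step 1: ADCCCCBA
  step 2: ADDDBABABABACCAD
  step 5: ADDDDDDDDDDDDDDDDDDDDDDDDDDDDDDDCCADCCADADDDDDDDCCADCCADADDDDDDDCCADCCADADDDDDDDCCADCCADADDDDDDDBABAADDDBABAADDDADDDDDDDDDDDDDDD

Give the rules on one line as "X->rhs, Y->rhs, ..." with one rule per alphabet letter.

  step 1 ⇒ step 2: ADCCCCBA ⇒ AD·DD·BA·BA·BA·BA·CC·AD
    A ↦ AD
    B ↦ CC
    C ↦ BA
    D ↦ DD

A->AD, B->CC, C->BA, D->DD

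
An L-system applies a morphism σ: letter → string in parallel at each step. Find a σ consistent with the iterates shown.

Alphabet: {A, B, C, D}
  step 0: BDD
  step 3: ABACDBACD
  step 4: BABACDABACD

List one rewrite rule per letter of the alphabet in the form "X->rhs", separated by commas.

A->B, B->A, C->A, D->CD

  step 3 ⇒ step 4: ABACDBACD ⇒ B·A·B·A·CD·A·B·A·CD
    A ↦ B
    B ↦ A
    C ↦ A
    D ↦ CD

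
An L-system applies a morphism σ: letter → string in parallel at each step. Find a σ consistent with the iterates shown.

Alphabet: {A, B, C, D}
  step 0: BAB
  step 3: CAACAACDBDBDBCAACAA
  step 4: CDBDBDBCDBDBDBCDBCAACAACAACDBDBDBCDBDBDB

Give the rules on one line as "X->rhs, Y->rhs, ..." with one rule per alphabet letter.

  step 3 ⇒ step 4: CAACAACDBDBDBCAACAA ⇒ CDB·DB·DB·CDB·DB·DB·CDB·C·AA·C·AA·C·AA·CDB·DB·DB·CDB·DB·DB
    A ↦ DB
    B ↦ AA
    C ↦ CDB
    D ↦ C

A->DB, B->AA, C->CDB, D->C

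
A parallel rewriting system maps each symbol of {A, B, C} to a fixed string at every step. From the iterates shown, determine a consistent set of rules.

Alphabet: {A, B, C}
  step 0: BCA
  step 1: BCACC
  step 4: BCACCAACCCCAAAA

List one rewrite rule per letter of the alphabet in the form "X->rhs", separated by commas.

  step 0 ⇒ step 1: BCA ⇒ BC·A·CC
    A ↦ CC
    B ↦ BC
    C ↦ A

A->CC, B->BC, C->A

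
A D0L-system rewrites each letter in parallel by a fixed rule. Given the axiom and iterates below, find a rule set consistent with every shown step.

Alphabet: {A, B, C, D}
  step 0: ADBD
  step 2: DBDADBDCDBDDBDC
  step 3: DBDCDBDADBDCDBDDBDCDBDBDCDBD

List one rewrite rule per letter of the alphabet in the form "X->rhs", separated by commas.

A->DA, B->DC, C->D, D->DB

  step 2 ⇒ step 3: DBDADBDCDBDDBDC ⇒ DB·DC·DB·DA·DB·DC·DB·D·DB·DC·DB·DB·DC·DB·D
    A ↦ DA
    B ↦ DC
    C ↦ D
    D ↦ DB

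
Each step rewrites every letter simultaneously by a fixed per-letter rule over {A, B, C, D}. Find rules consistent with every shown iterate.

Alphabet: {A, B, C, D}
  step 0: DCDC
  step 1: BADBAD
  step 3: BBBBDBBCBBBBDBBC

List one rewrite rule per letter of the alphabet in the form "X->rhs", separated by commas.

A->C, B->BB, C->D, D->BA

  step 0 ⇒ step 1: DCDC ⇒ BA·D·BA·D
    C ↦ D
    D ↦ BA
    A ↦ C  (constrained at step 1)
    B ↦ BB  (constrained at step 1)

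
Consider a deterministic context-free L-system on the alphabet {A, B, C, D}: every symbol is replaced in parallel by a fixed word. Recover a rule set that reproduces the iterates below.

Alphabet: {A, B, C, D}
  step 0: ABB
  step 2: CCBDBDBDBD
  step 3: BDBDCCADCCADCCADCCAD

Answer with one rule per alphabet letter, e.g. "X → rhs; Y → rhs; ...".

  step 2 ⇒ step 3: CCBDBDBDBD ⇒ BD·BD·CC·AD·CC·AD·CC·AD·CC·AD
    B ↦ CC
    C ↦ BD
    D ↦ AD
    A ↦ B  (constrained at step 0)

A->B, B->CC, C->BD, D->AD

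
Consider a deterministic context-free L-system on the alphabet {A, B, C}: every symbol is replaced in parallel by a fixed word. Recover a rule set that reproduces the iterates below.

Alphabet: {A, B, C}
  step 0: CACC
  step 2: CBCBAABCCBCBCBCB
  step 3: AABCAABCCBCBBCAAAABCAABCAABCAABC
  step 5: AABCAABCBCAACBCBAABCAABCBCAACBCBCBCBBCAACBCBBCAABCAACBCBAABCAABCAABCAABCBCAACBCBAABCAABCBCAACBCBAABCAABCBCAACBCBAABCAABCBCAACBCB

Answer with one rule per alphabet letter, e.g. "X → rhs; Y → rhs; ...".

  step 2 ⇒ step 3: CBCBAABCCBCBCBCB ⇒ AA·BC·AA·BC·CB·CB·BC·AA·AA·BC·AA·BC·AA·BC·AA·BC
    A ↦ CB
    B ↦ BC
    C ↦ AA

A->CB, B->BC, C->AA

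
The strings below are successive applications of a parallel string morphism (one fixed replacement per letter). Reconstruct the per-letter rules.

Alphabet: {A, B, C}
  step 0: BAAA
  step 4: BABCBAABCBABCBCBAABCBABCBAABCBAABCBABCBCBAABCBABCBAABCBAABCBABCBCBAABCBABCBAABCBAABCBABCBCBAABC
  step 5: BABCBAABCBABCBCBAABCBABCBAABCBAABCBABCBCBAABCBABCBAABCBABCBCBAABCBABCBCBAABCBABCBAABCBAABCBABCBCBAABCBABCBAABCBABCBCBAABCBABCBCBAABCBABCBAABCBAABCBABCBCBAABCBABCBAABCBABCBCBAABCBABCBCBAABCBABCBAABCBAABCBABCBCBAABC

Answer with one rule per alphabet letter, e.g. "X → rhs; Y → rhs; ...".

  step 4 ⇒ step 5: BABCBAABCBABCBCBAABCBABCBAABCBAABCBABCBCBAABCBABCBAABCBAABCBABCBCBAABCBABCBAABCBAABCBABCBCBAABC ⇒ BA·BC·BA·ABC·BA·BC·BC·BA·ABC·BA·BC·BA·ABC·BA·ABC·BA·BC·BC·BA·ABC·BA·BC·BA·ABC·BA·BC·BC·BA·ABC·BA·BC·BC·BA·ABC·BA·BC·BA·ABC·BA·ABC·BA·BC·BC·BA·ABC·BA·BC·BA·ABC·BA·BC·BC·BA·ABC·BA·BC·BC·BA·ABC·BA·BC·BA·ABC·BA·ABC·BA·BC·BC·BA·ABC·BA·BC·BA·ABC·BA·BC·BC·BA·ABC·BA·BC·BC·BA·ABC·BA·BC·BA·ABC·BA·ABC·BA·BC·BC·BA·ABC
    A ↦ BC
    B ↦ BA
    C ↦ ABC

A->BC, B->BA, C->ABC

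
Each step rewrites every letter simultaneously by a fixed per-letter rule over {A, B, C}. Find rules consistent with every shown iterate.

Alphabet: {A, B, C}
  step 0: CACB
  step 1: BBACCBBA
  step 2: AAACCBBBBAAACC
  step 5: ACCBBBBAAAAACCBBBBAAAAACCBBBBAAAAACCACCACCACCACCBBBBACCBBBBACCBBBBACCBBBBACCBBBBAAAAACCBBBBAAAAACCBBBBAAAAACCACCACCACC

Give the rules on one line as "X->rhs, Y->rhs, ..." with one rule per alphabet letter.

A->ACC, B->A, C->BB

  step 1 ⇒ step 2: BBACCBBA ⇒ A·A·ACC·BB·BB·A·A·ACC
    A ↦ ACC
    B ↦ A
    C ↦ BB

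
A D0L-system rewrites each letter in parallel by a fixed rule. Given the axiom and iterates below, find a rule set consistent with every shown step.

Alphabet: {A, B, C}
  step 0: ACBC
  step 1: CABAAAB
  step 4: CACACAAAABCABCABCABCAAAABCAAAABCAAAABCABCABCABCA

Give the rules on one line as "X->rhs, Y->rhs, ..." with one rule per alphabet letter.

  step 0 ⇒ step 1: ACBC ⇒ CA·B·AAA·B
    A ↦ CA
    B ↦ AAA
    C ↦ B

A->CA, B->AAA, C->B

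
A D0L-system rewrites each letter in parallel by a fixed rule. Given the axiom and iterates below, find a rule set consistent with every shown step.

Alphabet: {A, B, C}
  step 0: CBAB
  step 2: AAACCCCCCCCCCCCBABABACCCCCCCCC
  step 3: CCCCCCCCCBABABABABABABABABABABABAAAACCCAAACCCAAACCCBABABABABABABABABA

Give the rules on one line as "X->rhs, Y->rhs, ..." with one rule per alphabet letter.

A->CCC, B->AAA, C->BA

  step 2 ⇒ step 3: AAACCCCCCCCCCCCBABABACCCCCCCCC ⇒ CCC·CCC·CCC·BA·BA·BA·BA·BA·BA·BA·BA·BA·BA·BA·BA·AAA·CCC·AAA·CCC·AAA·CCC·BA·BA·BA·BA·BA·BA·BA·BA·BA
    A ↦ CCC
    B ↦ AAA
    C ↦ BA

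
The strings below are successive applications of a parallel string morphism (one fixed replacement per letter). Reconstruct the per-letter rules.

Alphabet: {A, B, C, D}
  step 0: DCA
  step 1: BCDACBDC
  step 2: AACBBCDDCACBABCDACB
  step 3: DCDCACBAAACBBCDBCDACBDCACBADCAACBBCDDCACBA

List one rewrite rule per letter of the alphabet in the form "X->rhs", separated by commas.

  step 2 ⇒ step 3: AACBBCDDCACBABCDACB ⇒ DC·DC·ACB·A·A·ACB·BCD·BCD·ACB·DC·ACB·A·DC·A·ACB·BCD·DC·ACB·A
    A ↦ DC
    B ↦ A
    C ↦ ACB
    D ↦ BCD

A->DC, B->A, C->ACB, D->BCD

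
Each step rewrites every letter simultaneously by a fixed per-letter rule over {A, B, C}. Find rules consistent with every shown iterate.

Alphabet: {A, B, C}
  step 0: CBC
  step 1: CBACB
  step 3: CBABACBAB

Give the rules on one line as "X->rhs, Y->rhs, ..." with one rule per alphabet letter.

  step 0 ⇒ step 1: CBC ⇒ CB·A·CB
    B ↦ A
    C ↦ CB
    A ↦ B  (constrained at step 1)

A->B, B->A, C->CB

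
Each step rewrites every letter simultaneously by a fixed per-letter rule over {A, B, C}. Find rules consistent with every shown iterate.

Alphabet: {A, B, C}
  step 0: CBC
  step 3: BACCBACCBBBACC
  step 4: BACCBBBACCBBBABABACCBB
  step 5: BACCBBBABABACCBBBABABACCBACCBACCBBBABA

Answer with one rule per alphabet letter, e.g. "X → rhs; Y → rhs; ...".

  step 4 ⇒ step 5: BACCBBBACCBBBABABACCBB ⇒ BA·CC·B·B·BA·BA·BA·CC·B·B·BA·BA·BA·CC·BA·CC·BA·CC·B·B·BA·BA
    A ↦ CC
    B ↦ BA
    C ↦ B

A->CC, B->BA, C->B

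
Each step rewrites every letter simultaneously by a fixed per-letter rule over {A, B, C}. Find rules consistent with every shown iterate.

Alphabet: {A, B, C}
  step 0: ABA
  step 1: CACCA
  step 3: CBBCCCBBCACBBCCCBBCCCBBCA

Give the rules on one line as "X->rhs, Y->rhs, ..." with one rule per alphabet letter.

  step 0 ⇒ step 1: ABA ⇒ CA·C·CA
    A ↦ CA
    B ↦ C
    C ↦ CBB  (constrained at step 1)

A->CA, B->C, C->CBB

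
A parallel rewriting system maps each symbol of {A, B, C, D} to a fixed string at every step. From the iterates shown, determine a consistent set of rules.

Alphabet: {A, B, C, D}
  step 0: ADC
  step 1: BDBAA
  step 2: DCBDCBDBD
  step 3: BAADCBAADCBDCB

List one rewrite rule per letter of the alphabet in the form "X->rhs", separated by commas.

A->BD, B->DC, C->AA, D->B

  step 2 ⇒ step 3: DCBDCBDBD ⇒ B·AA·DC·B·AA·DC·B·DC·B
    B ↦ DC
    C ↦ AA
    D ↦ B
  step 0 ⇒ step 1: ADC ⇒ BD·B·AA
    A ↦ BD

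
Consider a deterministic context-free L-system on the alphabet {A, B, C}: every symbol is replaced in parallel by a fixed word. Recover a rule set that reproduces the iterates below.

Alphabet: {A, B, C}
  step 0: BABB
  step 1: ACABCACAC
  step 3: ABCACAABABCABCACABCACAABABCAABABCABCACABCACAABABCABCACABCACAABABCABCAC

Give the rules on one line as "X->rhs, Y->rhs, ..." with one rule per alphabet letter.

  step 0 ⇒ step 1: BABB ⇒ AC·ABC·AC·AC
    A ↦ ABC
    B ↦ AC
    C ↦ AAB  (constrained at step 1)

A->ABC, B->AC, C->AAB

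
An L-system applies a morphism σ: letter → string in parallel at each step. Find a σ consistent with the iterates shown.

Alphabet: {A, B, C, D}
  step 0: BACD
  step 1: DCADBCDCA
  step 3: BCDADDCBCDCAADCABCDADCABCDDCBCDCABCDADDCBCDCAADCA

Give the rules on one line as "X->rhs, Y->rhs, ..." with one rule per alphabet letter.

  step 0 ⇒ step 1: BACD ⇒ DC·AD·BCD·CA
    A ↦ AD
    B ↦ DC
    C ↦ BCD
    D ↦ CA

A->AD, B->DC, C->BCD, D->CA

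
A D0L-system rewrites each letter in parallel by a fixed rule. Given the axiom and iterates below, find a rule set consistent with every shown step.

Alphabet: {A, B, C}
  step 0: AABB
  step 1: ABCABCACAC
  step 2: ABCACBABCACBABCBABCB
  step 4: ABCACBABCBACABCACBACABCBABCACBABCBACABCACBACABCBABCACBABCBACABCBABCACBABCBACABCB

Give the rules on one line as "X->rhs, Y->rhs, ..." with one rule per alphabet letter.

A->ABC, B->AC, C->B

  step 1 ⇒ step 2: ABCABCACAC ⇒ ABC·AC·B·ABC·AC·B·ABC·B·ABC·B
    A ↦ ABC
    B ↦ AC
    C ↦ B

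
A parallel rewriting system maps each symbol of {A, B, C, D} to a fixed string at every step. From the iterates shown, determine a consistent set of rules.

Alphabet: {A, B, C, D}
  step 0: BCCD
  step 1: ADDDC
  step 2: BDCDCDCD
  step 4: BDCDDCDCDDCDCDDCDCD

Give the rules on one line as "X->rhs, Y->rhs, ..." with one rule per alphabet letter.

A->B, B->A, C->D, D->DC

  step 1 ⇒ step 2: ADDDC ⇒ B·DC·DC·DC·D
    A ↦ B
    C ↦ D
    D ↦ DC
  step 0 ⇒ step 1: BCCD ⇒ A·D·D·DC
    B ↦ A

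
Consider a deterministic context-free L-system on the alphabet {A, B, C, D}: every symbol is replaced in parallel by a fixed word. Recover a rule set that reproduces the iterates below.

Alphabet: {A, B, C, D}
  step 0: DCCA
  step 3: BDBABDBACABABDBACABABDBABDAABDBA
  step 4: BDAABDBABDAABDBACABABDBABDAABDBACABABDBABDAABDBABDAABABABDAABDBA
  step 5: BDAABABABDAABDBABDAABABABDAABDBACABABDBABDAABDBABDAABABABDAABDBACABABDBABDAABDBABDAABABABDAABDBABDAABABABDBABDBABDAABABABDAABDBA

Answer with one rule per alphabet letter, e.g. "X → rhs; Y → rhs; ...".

A->BA, B->BD, C->CA, D->AA

  step 4 ⇒ step 5: BDAABDBABDAABDBACABABDBABDAABDBACABABDBABDAABDBABDAABABABDAABDBA ⇒ BD·AA·BA·BA·BD·AA·BD·BA·BD·AA·BA·BA·BD·AA·BD·BA·CA·BA·BD·BA·BD·AA·BD·BA·BD·AA·BA·BA·BD·AA·BD·BA·CA·BA·BD·BA·BD·AA·BD·BA·BD·AA·BA·BA·BD·AA·BD·BA·BD·AA·BA·BA·BD·BA·BD·BA·BD·AA·BA·BA·BD·AA·BD·BA
    A ↦ BA
    B ↦ BD
    C ↦ CA
    D ↦ AA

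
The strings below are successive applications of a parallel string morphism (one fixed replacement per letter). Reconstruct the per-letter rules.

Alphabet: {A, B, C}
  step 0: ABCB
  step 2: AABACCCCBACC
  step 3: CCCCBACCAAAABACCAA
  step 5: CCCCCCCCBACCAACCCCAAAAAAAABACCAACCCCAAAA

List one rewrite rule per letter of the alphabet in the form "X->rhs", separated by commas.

A->CC, B->BA, C->A

  step 2 ⇒ step 3: AABACCCCBACC ⇒ CC·CC·BA·CC·A·A·A·A·BA·CC·A·A
    A ↦ CC
    B ↦ BA
    C ↦ A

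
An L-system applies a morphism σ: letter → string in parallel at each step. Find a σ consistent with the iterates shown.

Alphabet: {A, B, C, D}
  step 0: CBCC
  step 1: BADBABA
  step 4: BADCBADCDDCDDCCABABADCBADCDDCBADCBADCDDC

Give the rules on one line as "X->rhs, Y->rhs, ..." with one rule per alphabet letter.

  step 0 ⇒ step 1: CBCC ⇒ BA·D·BA·BA
    B ↦ D
    C ↦ BA
    A ↦ DC  (constrained at step 1)
    D ↦ CA  (constrained at step 1)

A->DC, B->D, C->BA, D->CA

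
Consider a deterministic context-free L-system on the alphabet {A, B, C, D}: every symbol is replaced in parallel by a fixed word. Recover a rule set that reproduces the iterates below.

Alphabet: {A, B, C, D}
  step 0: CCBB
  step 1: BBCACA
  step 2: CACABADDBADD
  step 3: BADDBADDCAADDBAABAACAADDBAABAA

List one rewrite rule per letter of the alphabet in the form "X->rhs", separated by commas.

  step 2 ⇒ step 3: CACABADDBADD ⇒ B·ADD·B·ADD·CA·ADD·BAA·BAA·CA·ADD·BAA·BAA
    A ↦ ADD
    B ↦ CA
    C ↦ B
    D ↦ BAA

A->ADD, B->CA, C->B, D->BAA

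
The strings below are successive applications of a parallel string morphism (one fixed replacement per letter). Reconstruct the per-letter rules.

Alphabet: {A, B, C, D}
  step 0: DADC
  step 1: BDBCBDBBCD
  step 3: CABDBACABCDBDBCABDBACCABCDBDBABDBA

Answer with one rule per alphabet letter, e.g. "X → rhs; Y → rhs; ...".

A->C, B->A, C->BCD, D->BDB

  step 0 ⇒ step 1: DADC ⇒ BDB·C·BDB·BCD
    A ↦ C
    C ↦ BCD
    D ↦ BDB
    B ↦ A  (constrained at step 1)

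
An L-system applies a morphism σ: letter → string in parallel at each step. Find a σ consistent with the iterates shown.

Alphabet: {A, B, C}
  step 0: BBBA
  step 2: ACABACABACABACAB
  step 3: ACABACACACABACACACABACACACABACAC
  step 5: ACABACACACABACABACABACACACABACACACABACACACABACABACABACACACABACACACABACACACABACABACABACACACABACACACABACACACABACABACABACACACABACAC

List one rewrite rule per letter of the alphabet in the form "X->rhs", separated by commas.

  step 2 ⇒ step 3: ACABACABACABACAB ⇒ AC·AB·AC·AC·AC·AB·AC·AC·AC·AB·AC·AC·AC·AB·AC·AC
    A ↦ AC
    B ↦ AC
    C ↦ AB

A->AC, B->AC, C->AB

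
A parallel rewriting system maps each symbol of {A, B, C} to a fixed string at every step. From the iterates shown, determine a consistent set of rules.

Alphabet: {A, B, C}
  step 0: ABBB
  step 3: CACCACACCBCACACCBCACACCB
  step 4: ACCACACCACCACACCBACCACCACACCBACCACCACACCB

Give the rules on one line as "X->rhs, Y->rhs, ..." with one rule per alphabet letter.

A->C, B->CB, C->AC

  step 3 ⇒ step 4: CACCACACCBCACACCBCACACCB ⇒ AC·C·AC·AC·C·AC·C·AC·AC·CB·AC·C·AC·C·AC·AC·CB·AC·C·AC·C·AC·AC·CB
    A ↦ C
    B ↦ CB
    C ↦ AC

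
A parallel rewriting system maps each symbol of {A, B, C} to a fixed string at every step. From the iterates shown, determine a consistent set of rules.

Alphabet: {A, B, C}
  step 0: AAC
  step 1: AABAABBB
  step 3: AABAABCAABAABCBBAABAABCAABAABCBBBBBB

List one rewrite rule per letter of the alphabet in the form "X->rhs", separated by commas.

A->AAB, B->C, C->BB

  step 0 ⇒ step 1: AAC ⇒ AAB·AAB·BB
    A ↦ AAB
    C ↦ BB
    B ↦ C  (constrained at step 1)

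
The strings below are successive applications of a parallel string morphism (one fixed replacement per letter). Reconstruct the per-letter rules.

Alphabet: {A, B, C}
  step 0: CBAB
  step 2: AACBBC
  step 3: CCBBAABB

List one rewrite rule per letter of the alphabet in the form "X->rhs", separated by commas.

A->C, B->A, C->BB

  step 2 ⇒ step 3: AACBBC ⇒ C·C·BB·A·A·BB
    A ↦ C
    B ↦ A
    C ↦ BB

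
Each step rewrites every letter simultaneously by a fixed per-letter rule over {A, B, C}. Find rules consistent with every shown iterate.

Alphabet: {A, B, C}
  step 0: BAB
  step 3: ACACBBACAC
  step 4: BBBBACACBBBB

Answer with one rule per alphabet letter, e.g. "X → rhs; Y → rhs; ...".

  step 3 ⇒ step 4: ACACBBACAC ⇒ B·B·B·B·AC·AC·B·B·B·B
    A ↦ B
    B ↦ AC
    C ↦ B

A->B, B->AC, C->B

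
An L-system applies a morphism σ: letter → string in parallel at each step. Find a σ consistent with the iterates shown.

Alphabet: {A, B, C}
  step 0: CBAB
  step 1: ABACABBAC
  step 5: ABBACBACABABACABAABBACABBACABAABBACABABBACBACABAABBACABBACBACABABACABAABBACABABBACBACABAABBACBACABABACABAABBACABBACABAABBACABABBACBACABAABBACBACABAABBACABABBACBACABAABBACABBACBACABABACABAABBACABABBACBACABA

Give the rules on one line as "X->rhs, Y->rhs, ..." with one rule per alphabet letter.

A->AB, B->BAC, C->A

  step 0 ⇒ step 1: CBAB ⇒ A·BAC·AB·BAC
    A ↦ AB
    B ↦ BAC
    C ↦ A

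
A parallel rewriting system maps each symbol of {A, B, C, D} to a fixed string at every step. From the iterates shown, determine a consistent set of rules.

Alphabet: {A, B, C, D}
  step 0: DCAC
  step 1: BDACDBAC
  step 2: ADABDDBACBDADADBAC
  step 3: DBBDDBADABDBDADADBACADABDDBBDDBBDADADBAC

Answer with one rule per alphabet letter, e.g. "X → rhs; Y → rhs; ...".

  step 2 ⇒ step 3: ADABDDBACBDADADBAC ⇒ DB·BD·DB·ADA·BD·BD·ADA·DB·AC·ADA·BD·DB·BD·DB·BD·ADA·DB·AC
    A ↦ DB
    B ↦ ADA
    C ↦ AC
    D ↦ BD

A->DB, B->ADA, C->AC, D->BD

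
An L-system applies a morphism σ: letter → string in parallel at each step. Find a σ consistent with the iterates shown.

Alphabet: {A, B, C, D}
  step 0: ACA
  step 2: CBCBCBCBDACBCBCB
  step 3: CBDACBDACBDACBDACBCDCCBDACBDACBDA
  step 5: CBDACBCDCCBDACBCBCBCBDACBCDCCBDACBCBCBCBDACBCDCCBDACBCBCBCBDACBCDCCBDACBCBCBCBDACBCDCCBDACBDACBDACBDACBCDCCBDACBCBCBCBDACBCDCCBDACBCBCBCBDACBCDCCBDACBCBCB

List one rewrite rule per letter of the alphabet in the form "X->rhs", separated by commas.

  step 2 ⇒ step 3: CBCBCBCBDACBCBCB ⇒ CB·DA·CB·DA·CB·DA·CB·DA·CB·CDC·CB·DA·CB·DA·CB·DA
    A ↦ CDC
    B ↦ DA
    C ↦ CB
    D ↦ CB

A->CDC, B->DA, C->CB, D->CB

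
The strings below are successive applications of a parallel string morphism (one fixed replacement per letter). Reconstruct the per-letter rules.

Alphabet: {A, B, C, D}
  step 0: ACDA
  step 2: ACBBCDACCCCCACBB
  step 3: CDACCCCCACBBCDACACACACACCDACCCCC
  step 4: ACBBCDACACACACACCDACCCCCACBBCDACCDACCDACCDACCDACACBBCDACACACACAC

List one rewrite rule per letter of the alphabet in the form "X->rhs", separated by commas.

  step 3 ⇒ step 4: CDACCCCCACBBCDACACACACACCDACCCCC ⇒ AC·BB·CD·AC·AC·AC·AC·AC·CD·AC·CC·CC·AC·BB·CD·AC·CD·AC·CD·AC·CD·AC·CD·AC·AC·BB·CD·AC·AC·AC·AC·AC
    A ↦ CD
    B ↦ CC
    C ↦ AC
    D ↦ BB

A->CD, B->CC, C->AC, D->BB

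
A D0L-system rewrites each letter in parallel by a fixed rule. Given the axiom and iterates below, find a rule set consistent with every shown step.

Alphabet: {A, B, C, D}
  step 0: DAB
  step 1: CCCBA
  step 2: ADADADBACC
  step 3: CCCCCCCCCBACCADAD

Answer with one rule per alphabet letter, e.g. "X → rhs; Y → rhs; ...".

A->CC, B->BA, C->AD, D->C

  step 2 ⇒ step 3: ADADADBACC ⇒ CC·C·CC·C·CC·C·BA·CC·AD·AD
    A ↦ CC
    B ↦ BA
    C ↦ AD
    D ↦ C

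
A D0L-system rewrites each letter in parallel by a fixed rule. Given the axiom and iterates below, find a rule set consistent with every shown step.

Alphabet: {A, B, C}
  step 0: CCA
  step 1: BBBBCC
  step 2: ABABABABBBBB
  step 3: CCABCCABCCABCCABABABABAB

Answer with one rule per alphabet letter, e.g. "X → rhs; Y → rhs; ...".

A->CC, B->AB, C->BB

  step 2 ⇒ step 3: ABABABABBBBB ⇒ CC·AB·CC·AB·CC·AB·CC·AB·AB·AB·AB·AB
    A ↦ CC
    B ↦ AB
  step 0 ⇒ step 1: CCA ⇒ BB·BB·CC
    C ↦ BB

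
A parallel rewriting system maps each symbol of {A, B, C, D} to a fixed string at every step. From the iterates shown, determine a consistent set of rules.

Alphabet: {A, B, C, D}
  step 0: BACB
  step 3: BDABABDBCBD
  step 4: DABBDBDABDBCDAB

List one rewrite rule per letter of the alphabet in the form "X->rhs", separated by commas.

A->B, B->D, C->BC, D->AB

  step 3 ⇒ step 4: BDABABDBCBD ⇒ D·AB·B·D·B·D·AB·D·BC·D·AB
    A ↦ B
    B ↦ D
    C ↦ BC
    D ↦ AB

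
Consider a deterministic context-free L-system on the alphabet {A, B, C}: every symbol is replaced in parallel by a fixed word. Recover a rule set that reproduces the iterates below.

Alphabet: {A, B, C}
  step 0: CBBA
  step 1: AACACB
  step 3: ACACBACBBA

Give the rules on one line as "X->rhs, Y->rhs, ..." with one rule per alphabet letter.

A->B, B->AC, C->A

  step 0 ⇒ step 1: CBBA ⇒ A·AC·AC·B
    A ↦ B
    B ↦ AC
    C ↦ A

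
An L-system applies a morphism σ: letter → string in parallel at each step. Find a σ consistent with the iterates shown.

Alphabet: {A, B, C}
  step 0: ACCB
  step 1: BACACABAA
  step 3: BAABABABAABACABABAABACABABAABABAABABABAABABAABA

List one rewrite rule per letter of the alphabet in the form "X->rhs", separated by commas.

  step 0 ⇒ step 1: ACCB ⇒ BA·CA·CA·BAA
    A ↦ BA
    B ↦ BAA
    C ↦ CA

A->BA, B->BAA, C->CA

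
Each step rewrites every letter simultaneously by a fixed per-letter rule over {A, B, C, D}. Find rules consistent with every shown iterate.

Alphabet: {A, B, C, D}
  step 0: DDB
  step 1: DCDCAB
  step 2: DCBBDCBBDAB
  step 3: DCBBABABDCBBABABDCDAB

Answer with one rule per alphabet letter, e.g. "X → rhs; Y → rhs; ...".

A->D, B->AB, C->BB, D->DC

  step 2 ⇒ step 3: DCBBDCBBDAB ⇒ DC·BB·AB·AB·DC·BB·AB·AB·DC·D·AB
    A ↦ D
    B ↦ AB
    C ↦ BB
    D ↦ DC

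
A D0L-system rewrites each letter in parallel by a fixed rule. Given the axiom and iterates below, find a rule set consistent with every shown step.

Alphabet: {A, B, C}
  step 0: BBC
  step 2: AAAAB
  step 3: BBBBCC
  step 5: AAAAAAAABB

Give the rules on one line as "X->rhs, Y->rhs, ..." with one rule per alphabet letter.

  step 2 ⇒ step 3: AAAAB ⇒ B·B·B·B·CC
    A ↦ B
    B ↦ CC
    C ↦ A  (constrained at step 0)

A->B, B->CC, C->A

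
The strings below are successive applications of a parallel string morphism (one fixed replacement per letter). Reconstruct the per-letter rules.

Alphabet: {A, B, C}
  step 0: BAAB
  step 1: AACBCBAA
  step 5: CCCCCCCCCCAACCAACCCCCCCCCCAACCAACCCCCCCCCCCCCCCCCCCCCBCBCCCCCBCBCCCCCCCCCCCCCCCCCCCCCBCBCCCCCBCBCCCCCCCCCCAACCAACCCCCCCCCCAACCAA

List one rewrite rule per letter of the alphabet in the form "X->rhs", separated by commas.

  step 0 ⇒ step 1: BAAB ⇒ AA·CB·CB·AA
    A ↦ CB
    B ↦ AA
    C ↦ CC  (constrained at step 1)

A->CB, B->AA, C->CC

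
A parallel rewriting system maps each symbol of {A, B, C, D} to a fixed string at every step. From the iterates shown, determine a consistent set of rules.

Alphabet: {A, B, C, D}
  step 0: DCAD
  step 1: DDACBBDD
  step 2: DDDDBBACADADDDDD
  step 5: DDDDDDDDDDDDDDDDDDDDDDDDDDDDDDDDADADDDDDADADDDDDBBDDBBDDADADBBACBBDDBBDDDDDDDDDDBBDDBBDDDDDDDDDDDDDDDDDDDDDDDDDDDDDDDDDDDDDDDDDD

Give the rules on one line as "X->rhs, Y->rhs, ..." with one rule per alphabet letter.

A->BB, B->AD, C->AC, D->DD

  step 1 ⇒ step 2: DDACBBDD ⇒ DD·DD·BB·AC·AD·AD·DD·DD
    A ↦ BB
    B ↦ AD
    C ↦ AC
    D ↦ DD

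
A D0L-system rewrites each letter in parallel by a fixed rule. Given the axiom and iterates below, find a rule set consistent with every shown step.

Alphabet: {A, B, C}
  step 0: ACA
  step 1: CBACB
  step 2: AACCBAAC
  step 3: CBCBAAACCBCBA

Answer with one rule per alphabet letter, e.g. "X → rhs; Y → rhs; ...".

  step 2 ⇒ step 3: AACCBAAC ⇒ CB·CB·A·A·AC·CB·CB·A
    A ↦ CB
    B ↦ AC
    C ↦ A

A->CB, B->AC, C->A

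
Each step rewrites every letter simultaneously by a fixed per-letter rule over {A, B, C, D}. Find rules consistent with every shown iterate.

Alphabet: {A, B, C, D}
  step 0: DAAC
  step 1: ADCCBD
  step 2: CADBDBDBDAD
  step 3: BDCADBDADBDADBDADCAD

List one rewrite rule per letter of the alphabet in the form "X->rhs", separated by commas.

A->C, B->BD, C->BD, D->AD

  step 2 ⇒ step 3: CADBDBDBDAD ⇒ BD·C·AD·BD·AD·BD·AD·BD·AD·C·AD
    A ↦ C
    B ↦ BD
    C ↦ BD
    D ↦ AD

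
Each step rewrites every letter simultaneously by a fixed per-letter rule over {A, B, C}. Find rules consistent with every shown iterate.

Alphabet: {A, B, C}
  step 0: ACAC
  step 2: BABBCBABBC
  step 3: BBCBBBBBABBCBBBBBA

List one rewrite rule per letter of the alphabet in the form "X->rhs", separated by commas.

A->C, B->BB, C->BA

  step 2 ⇒ step 3: BABBCBABBC ⇒ BB·C·BB·BB·BA·BB·C·BB·BB·BA
    A ↦ C
    B ↦ BB
    C ↦ BA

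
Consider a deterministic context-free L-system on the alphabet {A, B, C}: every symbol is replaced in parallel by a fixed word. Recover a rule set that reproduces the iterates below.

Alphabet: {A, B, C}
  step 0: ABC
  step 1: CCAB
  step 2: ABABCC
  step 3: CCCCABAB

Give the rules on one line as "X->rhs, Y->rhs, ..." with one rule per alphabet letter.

A->C, B->C, C->AB

  step 2 ⇒ step 3: ABABCC ⇒ C·C·C·C·AB·AB
    A ↦ C
    B ↦ C
    C ↦ AB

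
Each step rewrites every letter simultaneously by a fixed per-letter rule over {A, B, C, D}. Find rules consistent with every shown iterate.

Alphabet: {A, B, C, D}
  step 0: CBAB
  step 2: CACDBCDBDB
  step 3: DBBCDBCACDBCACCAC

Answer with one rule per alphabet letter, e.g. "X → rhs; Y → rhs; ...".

A->BC, B->C, C->DB, D->CA

  step 2 ⇒ step 3: CACDBCDBDB ⇒ DB·BC·DB·CA·C·DB·CA·C·CA·C
    A ↦ BC
    B ↦ C
    C ↦ DB
    D ↦ CA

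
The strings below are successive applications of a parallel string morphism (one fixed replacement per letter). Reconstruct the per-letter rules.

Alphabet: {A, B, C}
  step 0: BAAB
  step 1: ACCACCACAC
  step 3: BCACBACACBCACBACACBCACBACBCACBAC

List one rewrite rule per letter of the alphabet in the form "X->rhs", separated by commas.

A->CAC, B->AC, C->B

  step 0 ⇒ step 1: BAAB ⇒ AC·CAC·CAC·AC
    A ↦ CAC
    B ↦ AC
    C ↦ B  (constrained at step 1)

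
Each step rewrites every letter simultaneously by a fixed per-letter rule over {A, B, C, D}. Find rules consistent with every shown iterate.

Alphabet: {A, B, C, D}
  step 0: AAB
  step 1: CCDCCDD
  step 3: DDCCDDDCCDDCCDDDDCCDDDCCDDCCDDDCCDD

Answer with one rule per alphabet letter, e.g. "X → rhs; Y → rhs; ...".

A->CCD, B->D, C->BBA, D->BAB

  step 0 ⇒ step 1: AAB ⇒ CCD·CCD·D
    A ↦ CCD
    B ↦ D
    C ↦ BBA  (constrained at step 1)
    D ↦ BAB  (constrained at step 1)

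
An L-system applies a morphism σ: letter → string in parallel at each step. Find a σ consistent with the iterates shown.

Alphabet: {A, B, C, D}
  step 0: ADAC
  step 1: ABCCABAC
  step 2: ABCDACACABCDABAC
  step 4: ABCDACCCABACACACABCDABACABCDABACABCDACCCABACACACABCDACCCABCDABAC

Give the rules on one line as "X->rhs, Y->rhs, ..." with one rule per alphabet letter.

  step 1 ⇒ step 2: ABCCABAC ⇒ AB·CD·AC·AC·AB·CD·AB·AC
    A ↦ AB
    B ↦ CD
    C ↦ AC
  step 0 ⇒ step 1: ADAC ⇒ AB·CC·AB·AC
    D ↦ CC

A->AB, B->CD, C->AC, D->CC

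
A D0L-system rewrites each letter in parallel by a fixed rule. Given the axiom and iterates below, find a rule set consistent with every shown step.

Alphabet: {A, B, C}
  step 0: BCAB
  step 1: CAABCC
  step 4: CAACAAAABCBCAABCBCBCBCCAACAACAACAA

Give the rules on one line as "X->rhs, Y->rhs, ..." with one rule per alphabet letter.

A->BC, B->C, C->AA

  step 0 ⇒ step 1: BCAB ⇒ C·AA·BC·C
    A ↦ BC
    B ↦ C
    C ↦ AA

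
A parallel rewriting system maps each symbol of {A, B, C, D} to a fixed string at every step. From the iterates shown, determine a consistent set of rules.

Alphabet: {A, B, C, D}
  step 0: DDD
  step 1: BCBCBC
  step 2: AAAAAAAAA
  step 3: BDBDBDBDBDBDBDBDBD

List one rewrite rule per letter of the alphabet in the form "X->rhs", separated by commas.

A->BD, B->A, C->AA, D->BC

  step 2 ⇒ step 3: AAAAAAAAA ⇒ BD·BD·BD·BD·BD·BD·BD·BD·BD
    A ↦ BD
  step 1 ⇒ step 2: BCBCBC ⇒ A·AA·A·AA·A·AA
    B ↦ A
  step 1 ⇒ step 2: BCBCBC ⇒ A·AA·A·AA·A·AA
    C ↦ AA
  step 0 ⇒ step 1: DDD ⇒ BC·BC·BC
    D ↦ BC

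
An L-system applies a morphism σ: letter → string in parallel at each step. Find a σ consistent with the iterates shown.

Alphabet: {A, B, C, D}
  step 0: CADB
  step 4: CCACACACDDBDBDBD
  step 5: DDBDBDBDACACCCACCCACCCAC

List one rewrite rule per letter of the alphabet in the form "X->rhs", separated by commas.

A->B, B->CC, C->D, D->AC

  step 4 ⇒ step 5: CCACACACDDBDBDBD ⇒ D·D·B·D·B·D·B·D·AC·AC·CC·AC·CC·AC·CC·AC
    A ↦ B
    B ↦ CC
    C ↦ D
    D ↦ AC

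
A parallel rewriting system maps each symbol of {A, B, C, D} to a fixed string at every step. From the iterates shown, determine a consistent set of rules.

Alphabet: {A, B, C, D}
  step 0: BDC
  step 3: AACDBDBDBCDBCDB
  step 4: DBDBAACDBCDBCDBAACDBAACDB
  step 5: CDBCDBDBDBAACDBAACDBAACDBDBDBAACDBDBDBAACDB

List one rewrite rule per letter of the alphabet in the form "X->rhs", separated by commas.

  step 4 ⇒ step 5: DBDBAACDBCDBCDBAACDBAACDB ⇒ C·DB·C·DB·DB·DB·AA·C·DB·AA·C·DB·AA·C·DB·DB·DB·AA·C·DB·DB·DB·AA·C·DB
    A ↦ DB
    B ↦ DB
    C ↦ AA
    D ↦ C

A->DB, B->DB, C->AA, D->C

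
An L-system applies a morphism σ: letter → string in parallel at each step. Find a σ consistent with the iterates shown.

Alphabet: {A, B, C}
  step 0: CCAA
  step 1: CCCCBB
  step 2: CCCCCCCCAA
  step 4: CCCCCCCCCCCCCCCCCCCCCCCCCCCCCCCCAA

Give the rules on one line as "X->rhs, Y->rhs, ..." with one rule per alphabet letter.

  step 1 ⇒ step 2: CCCCBB ⇒ CC·CC·CC·CC·A·A
    B ↦ A
    C ↦ CC
  step 0 ⇒ step 1: CCAA ⇒ CC·CC·B·B
    A ↦ B

A->B, B->A, C->CC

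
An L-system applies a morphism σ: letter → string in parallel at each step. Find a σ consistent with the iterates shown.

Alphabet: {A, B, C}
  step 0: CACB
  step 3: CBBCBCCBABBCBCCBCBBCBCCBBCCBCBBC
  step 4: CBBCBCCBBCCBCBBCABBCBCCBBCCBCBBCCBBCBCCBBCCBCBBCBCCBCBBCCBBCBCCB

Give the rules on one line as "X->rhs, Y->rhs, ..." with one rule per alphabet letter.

A->AB, B->BC, C->CB

  step 3 ⇒ step 4: CBBCBCCBABBCBCCBCBBCBCCBBCCBCBBC ⇒ CB·BC·BC·CB·BC·CB·CB·BC·AB·BC·BC·CB·BC·CB·CB·BC·CB·BC·BC·CB·BC·CB·CB·BC·BC·CB·CB·BC·CB·BC·BC·CB
    A ↦ AB
    B ↦ BC
    C ↦ CB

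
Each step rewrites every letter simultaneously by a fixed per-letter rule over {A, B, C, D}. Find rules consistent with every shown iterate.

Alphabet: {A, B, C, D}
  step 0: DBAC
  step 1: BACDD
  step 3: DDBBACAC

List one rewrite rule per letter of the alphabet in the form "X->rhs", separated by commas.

A->D, B->AC, C->D, D->B

  step 0 ⇒ step 1: DBAC ⇒ B·AC·D·D
    A ↦ D
    B ↦ AC
    C ↦ D
    D ↦ B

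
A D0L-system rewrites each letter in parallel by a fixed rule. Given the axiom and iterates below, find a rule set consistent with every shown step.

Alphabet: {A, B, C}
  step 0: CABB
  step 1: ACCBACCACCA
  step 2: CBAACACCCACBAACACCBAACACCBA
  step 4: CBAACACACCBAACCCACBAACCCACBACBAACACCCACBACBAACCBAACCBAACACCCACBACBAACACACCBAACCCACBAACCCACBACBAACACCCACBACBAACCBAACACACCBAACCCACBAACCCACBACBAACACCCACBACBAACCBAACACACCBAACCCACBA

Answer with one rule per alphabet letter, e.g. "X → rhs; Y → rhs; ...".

  step 1 ⇒ step 2: ACCBACCACCA ⇒ CBA·AC·AC·CCA·CBA·AC·AC·CBA·AC·AC·CBA
    A ↦ CBA
    B ↦ CCA
    C ↦ AC

A->CBA, B->CCA, C->AC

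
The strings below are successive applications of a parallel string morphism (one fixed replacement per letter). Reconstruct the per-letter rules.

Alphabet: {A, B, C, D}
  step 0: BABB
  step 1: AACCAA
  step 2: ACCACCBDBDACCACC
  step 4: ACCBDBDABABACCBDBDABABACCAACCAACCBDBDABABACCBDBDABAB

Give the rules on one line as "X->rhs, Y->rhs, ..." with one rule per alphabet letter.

A->ACC, B->A, C->BD, D->B

  step 1 ⇒ step 2: AACCAA ⇒ ACC·ACC·BD·BD·ACC·ACC
    A ↦ ACC
    C ↦ BD
  step 0 ⇒ step 1: BABB ⇒ A·ACC·A·A
    B ↦ A
    D ↦ B  (constrained at step 2)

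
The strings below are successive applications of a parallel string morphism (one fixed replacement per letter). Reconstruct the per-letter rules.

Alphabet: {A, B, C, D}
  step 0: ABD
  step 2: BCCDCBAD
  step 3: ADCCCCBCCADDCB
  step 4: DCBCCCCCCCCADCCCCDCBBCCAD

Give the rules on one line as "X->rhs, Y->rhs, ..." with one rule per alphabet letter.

A->DC, B->AD, C->CC, D->B

  step 3 ⇒ step 4: ADCCCCBCCADDCB ⇒ DC·B·CC·CC·CC·CC·AD·CC·CC·DC·B·B·CC·AD
    A ↦ DC
    B ↦ AD
    C ↦ CC
    D ↦ B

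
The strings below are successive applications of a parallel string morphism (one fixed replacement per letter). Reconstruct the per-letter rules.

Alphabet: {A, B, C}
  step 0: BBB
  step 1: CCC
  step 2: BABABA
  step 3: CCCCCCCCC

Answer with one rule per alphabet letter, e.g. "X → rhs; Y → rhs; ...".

  step 2 ⇒ step 3: BABABA ⇒ C·CC·C·CC·C·CC
    A ↦ CC
    B ↦ C
  step 1 ⇒ step 2: CCC ⇒ BA·BA·BA
    C ↦ BA

A->CC, B->C, C->BA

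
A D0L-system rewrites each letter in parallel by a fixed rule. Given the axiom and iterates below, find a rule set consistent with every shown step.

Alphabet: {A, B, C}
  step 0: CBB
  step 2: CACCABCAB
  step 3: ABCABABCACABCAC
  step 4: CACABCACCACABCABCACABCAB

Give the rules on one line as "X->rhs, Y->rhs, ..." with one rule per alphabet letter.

A->C, B->AC, C->AB

  step 3 ⇒ step 4: ABCABABCACABCAC ⇒ C·AC·AB·C·AC·C·AC·AB·C·AB·C·AC·AB·C·AB
    A ↦ C
    B ↦ AC
    C ↦ AB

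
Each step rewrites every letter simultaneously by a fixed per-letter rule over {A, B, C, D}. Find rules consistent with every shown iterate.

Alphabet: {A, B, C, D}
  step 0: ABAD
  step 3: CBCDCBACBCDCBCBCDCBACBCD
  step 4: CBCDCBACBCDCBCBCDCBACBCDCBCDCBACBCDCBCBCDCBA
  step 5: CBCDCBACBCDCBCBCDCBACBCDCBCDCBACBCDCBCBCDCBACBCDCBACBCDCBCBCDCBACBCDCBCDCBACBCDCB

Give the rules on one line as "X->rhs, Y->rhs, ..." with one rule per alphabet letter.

  step 4 ⇒ step 5: CBCDCBACBCDCBCBCDCBACBCDCBCDCBACBCDCBCBCDCBA ⇒ CB·CD·CB·A·CB·CD·CB·CB·CD·CB·A·CB·CD·CB·CD·CB·A·CB·CD·CB·CB·CD·CB·A·CB·CD·CB·A·CB·CD·CB·CB·CD·CB·A·CB·CD·CB·CD·CB·A·CB·CD·CB
    A ↦ CB
    B ↦ CD
    C ↦ CB
    D ↦ A

A->CB, B->CD, C->CB, D->A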